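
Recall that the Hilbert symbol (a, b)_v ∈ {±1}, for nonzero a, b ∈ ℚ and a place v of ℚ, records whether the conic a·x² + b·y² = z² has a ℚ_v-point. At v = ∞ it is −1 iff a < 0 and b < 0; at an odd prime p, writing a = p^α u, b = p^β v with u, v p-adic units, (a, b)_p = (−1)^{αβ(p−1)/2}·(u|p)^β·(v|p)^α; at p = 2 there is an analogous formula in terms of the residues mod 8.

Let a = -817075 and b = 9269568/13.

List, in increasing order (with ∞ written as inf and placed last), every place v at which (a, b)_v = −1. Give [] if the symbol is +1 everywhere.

(a, b) ≡ (-667, 1729) mod (ℚ^×)²; places V = {2, 3, 5, 7, 11, 13, 19, 23, 29, ∞}.
(a,b)_29: α=1, u≡13; β=0, v≡14 (mod 29); (13|29)=+1, (14|29)=-1; sign (−1)^0·+1^0·-1^1 = -1.
(a,b)_19: α=0, u≡1; β=1, v≡8 (mod 19); (1|19)=+1, (8|19)=-1; sign (−1)^0·+1^1·-1^0 = +1.
(a,b)_23: α=1, u≡10; β=0, v≡3 (mod 23); (10|23)=-1, (3|23)=+1; sign (−1)^0·-1^0·+1^1 = +1.
(a,b)_2: α=0, β=6; u≡5, v≡1 (mod 8); ε(u)ε(v)=0·0, αω(v)=0·0, βω(u)=6·1; sum ≡ 0  ⇒  +1.
(a,b)_7: α=2, u≡6; β=1, v≡1 (mod 7); (6|7)=-1, (1|7)=+1; sign (−1)^0·-1^1·+1^2 = -1.
(a,b)_13: α=0, u≡1; β=-1, v≡9 (mod 13); (1|13)=+1, (9|13)=+1; sign (−1)^0·+1^-1·+1^0 = +1.
(a,b)_5: α=2, u≡2; β=0, v≡1 (mod 5); (2|5)=-1, (1|5)=+1; sign (−1)^0·-1^0·+1^2 = +1.
(a,b)_∞: sgn(-667)=−, sgn(1729)=+, so +1.
(a,b)_3: α=0, u≡2; β=2, v≡1 (mod 3); (2|3)=-1, (1|3)=+1; sign (−1)^0·-1^2·+1^0 = +1.
(a,b)_11: α=0, u≡5; β=2, v≡2 (mod 11); (5|11)=+1, (2|11)=-1; sign (−1)^0·+1^2·-1^0 = +1.
(-667, 1729 / ℚ) ramifies at {7, 29}: a division algebra.

[7, 29]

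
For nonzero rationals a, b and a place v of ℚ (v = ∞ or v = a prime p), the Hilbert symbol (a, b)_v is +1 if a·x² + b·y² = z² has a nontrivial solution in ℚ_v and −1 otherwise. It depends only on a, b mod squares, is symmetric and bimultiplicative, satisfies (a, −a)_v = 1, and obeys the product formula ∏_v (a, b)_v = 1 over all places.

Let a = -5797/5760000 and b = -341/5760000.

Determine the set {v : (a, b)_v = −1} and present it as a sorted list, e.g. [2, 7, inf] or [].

Mod squares: a ≡ -5797, b ≡ -341. Check v ∈ {∞, 2, 3, 5, 11, 17, 31}.
v=5: a=5^-4·(≡3), b=5^-4·(≡4) mod 5; (3|5)=-1, (4|5)=+1; (−1)^{-4·-4·2}·(-1)^-4·(+1)^-4 = +1.
v=11: a=11^1·(≡3), b=11^1·(≡6) mod 11; (3|11)=+1, (6|11)=-1; (−1)^{1·1·5}·(+1)^1·(-1)^1 = +1.
v=2: v_2(a)=-10, v_2(b)=-10; units ≡ 3, 3 (mod 8); ε·ε+αω+βω = 1·1+-10·1+-10·1 ≡ 1  ⇒  (a,b)_2 = -1.
v=31: a=31^1·(≡11), b=31^1·(≡28) mod 31; (11|31)=-1, (28|31)=+1; (−1)^{1·1·15}·(-1)^1·(+1)^1 = +1.
v=∞: -5797 < 0 and -341 < 0  ⇒  (a,b)_∞ = -1.
v=3: a=3^-2·(≡2), b=3^-2·(≡1) mod 3; (2|3)=-1, (1|3)=+1; (−1)^{-2·-2·1}·(-1)^-2·(+1)^-2 = +1.
v=17: a=17^1·(≡15), b=17^0·(≡15) mod 17; (15|17)=+1, (15|17)=+1; (−1)^{1·0·8}·(+1)^0·(+1)^1 = +1.
(-5797, -341 / ℚ) ramifies at {2, ∞}: a division algebra.

[2, inf]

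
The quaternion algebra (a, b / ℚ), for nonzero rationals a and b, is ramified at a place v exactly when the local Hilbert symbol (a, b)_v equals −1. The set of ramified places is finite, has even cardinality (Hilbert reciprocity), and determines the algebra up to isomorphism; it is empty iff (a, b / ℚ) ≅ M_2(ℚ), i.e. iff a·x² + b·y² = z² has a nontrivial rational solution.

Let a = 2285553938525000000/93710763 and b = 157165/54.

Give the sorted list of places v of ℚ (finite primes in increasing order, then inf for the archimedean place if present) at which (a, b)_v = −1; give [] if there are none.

(a, b) ≡ (663, 510) mod (ℚ^×)²; places V = {2, 3, 5, 11, 13, 17, 23, 43, ∞}.
(a,b)_11: α=2, u≡1; β=0, v≡3 (mod 11); (1|11)=+1, (3|11)=+1; sign (−1)^0·+1^0·+1^2 = +1.
(a,b)_43: α=4, u≡18; β=2, v≡39 (mod 43); (18|43)=-1, (39|43)=-1; sign (−1)^0·-1^2·-1^4 = +1.
(a,b)_13: α=1, u≡4; β=0, v≡4 (mod 13); (4|13)=+1, (4|13)=+1; sign (−1)^0·+1^0·+1^1 = +1.
(a,b)_5: α=8, u≡3; β=1, v≡2 (mod 5); (3|5)=-1, (2|5)=-1; sign (−1)^0·-1^1·-1^8 = -1.
(a,b)_∞: sgn(663)=+, sgn(510)=+, so +1.
(a,b)_2: α=6, β=-1; u≡7, v≡7 (mod 8); ε(u)ε(v)=1·1, αω(v)=6·0, βω(u)=-1·0; sum ≡ 1  ⇒  -1.
(a,b)_17: α=1, u≡12; β=1, v≡16 (mod 17); (12|17)=-1, (16|17)=+1; sign (−1)^0·-1^1·+1^1 = -1.
(a,b)_3: α=-11, u≡2; β=-3, v≡2 (mod 3); (2|3)=-1, (2|3)=-1; sign (−1)^1·-1^-3·-1^-11 = -1.
(a,b)_23: α=-2, u≡21; β=0, v≡18 (mod 23); (21|23)=-1, (18|23)=+1; sign (−1)^0·-1^0·+1^-2 = +1.
Ram(663, 510) = {2, 3, 5, 17}; no ℚ_2-point on the conic.

[2, 3, 5, 17]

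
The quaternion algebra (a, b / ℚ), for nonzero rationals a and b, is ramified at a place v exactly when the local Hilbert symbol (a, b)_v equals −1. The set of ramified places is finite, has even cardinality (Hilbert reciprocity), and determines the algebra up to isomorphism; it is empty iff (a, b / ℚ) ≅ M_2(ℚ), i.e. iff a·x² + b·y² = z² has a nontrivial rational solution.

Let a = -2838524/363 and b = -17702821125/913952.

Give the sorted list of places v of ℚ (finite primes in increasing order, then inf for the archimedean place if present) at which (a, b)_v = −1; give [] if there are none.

[3, 5, 19, 23, 37, inf]

Mod squares: a ≡ -12597, b ≡ -93610. Check v ∈ {∞, 2, 3, 5, 11, 13, 17, 19, 23, 37, 41}.
v=23: a=23^0·(≡5), b=23^1·(≡18) mod 23; (5|23)=-1, (18|23)=+1; (−1)^{0·1·11}·(-1)^1·(+1)^0 = -1.
v=11: a=11^-2·(≡5), b=11^1·(≡4) mod 11; (5|11)=+1, (4|11)=+1; (−1)^{-2·1·5}·(+1)^1·(+1)^-2 = +1.
v=37: a=37^0·(≡31), b=37^1·(≡22) mod 37; (31|37)=-1, (22|37)=-1; (−1)^{0·1·18}·(-1)^1·(-1)^0 = -1.
v=3: a=3^-1·(≡1), b=3^2·(≡2) mod 3; (1|3)=+1, (2|3)=-1; (−1)^{-1·2·1}·(+1)^2·(-1)^-1 = -1.
v=17: a=17^1·(≡6), b=17^0·(≡1) mod 17; (6|17)=-1, (1|17)=+1; (−1)^{1·0·8}·(-1)^0·(+1)^1 = +1.
v=13: a=13^3·(≡5), b=13^-4·(≡4) mod 13; (5|13)=-1, (4|13)=+1; (−1)^{3·-4·6}·(-1)^-4·(+1)^3 = +1.
v=19: a=19^1·(≡10), b=19^0·(≡10) mod 19; (10|19)=-1, (10|19)=-1; (−1)^{1·0·9}·(-1)^0·(-1)^1 = -1.
v=2: v_2(a)=2, v_2(b)=-5; units ≡ 3, 3 (mod 8); ε·ε+αω+βω = 1·1+2·1+-5·1 ≡ 0  ⇒  (a,b)_2 = +1.
v=5: a=5^0·(≡2), b=5^3·(≡3) mod 5; (2|5)=-1, (3|5)=-1; (−1)^{0·3·2}·(-1)^3·(-1)^0 = -1.
v=∞: -12597 < 0 and -93610 < 0  ⇒  (a,b)_∞ = -1.
v=41: a=41^0·(≡2), b=41^2·(≡24) mod 41; (2|41)=+1, (24|41)=-1; (−1)^{0·2·20}·(+1)^2·(-1)^0 = +1.
|Ram(-12597, -93610)| = 6, even; anisotropic at {3, 5, 19, 23, 37, ∞}.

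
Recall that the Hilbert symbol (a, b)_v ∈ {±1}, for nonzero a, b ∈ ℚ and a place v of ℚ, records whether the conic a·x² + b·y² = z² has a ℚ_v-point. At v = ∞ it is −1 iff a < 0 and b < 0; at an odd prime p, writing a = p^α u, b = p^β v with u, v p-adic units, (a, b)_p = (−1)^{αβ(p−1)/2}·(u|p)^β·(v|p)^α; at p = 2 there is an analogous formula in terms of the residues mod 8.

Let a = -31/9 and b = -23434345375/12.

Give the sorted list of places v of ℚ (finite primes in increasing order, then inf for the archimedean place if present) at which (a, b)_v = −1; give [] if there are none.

(a, b) ≡ (-31, -3045) mod (ℚ^×)²; places V = {2, 3, 5, 7, 29, 31, ∞}.
(a,b)_3: α=-2, u≡2; β=-1, v≡2 (mod 3); (2|3)=-1, (2|3)=-1; sign (−1)^0·-1^-1·-1^-2 = -1.
(a,b)_∞: sgn(-31)=−, sgn(-3045)=−, so -1.
(a,b)_29: α=0, u≡3; β=1, v≡3 (mod 29); (3|29)=-1, (3|29)=-1; sign (−1)^0·-1^1·-1^0 = -1.
(a,b)_7: α=0, u≡2; β=1, v≡5 (mod 7); (2|7)=+1, (5|7)=-1; sign (−1)^0·+1^1·-1^0 = +1.
(a,b)_2: α=0, β=-2; u≡1, v≡3 (mod 8); ε(u)ε(v)=0·1, αω(v)=0·1, βω(u)=-2·0; sum ≡ 0  ⇒  +1.
(a,b)_5: α=0, u≡1; β=3, v≡1 (mod 5); (1|5)=+1, (1|5)=+1; sign (−1)^0·+1^3·+1^0 = +1.
(a,b)_31: α=1, u≡24; β=4, v≡27 (mod 31); (24|31)=-1, (27|31)=-1; sign (−1)^0·-1^4·-1^1 = -1.
|Ram(-31, -3045)| = 4, even; anisotropic at {3, 29, 31, ∞}.

[3, 29, 31, inf]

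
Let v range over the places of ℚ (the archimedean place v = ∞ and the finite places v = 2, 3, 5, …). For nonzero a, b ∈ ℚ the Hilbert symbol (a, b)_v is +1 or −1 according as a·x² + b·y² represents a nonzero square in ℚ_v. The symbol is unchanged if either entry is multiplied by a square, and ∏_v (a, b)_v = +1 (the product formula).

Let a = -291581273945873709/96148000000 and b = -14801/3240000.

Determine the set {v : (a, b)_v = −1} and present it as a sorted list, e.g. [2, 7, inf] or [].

(a, b) ≡ (-273, -41) mod (ℚ^×)²; places V = {2, 3, 5, 7, 13, 19, 41, 43, ∞}.
(a,b)_3: α=5, u≡2; β=-4, v≡1 (mod 3); (2|3)=-1, (1|3)=+1; sign (−1)^0·-1^-4·+1^5 = +1.
(a,b)_43: α=-2, u≡42; β=0, v≡32 (mod 43); (42|43)=-1, (32|43)=-1; sign (−1)^0·-1^0·-1^-2 = +1.
(a,b)_41: α=2, u≡7; β=1, v≡21 (mod 41); (7|41)=-1, (21|41)=+1; sign (−1)^0·-1^1·+1^2 = -1.
(a,b)_7: α=11, u≡5; β=0, v≡4 (mod 7); (5|7)=-1, (4|7)=+1; sign (−1)^0·-1^0·+1^11 = +1.
(a,b)_5: α=-6, u≡3; β=-4, v≡1 (mod 5); (3|5)=-1, (1|5)=+1; sign (−1)^0·-1^-4·+1^-6 = +1.
(a,b)_∞: sgn(-273)=−, sgn(-41)=−, so -1.
(a,b)_13: α=-1, u≡5; β=0, v≡11 (mod 13); (5|13)=-1, (11|13)=-1; sign (−1)^0·-1^0·-1^-1 = -1.
(a,b)_19: α=2, u≡14; β=2, v≡9 (mod 19); (14|19)=-1, (9|19)=+1; sign (−1)^0·-1^2·+1^2 = +1.
(a,b)_2: α=-8, β=-6; u≡7, v≡7 (mod 8); ε(u)ε(v)=1·1, αω(v)=-8·0, βω(u)=-6·0; sum ≡ 1  ⇒  -1.
Ram(-273, -41) = {2, 13, 41, ∞}; no ℚ_2-point on the conic.

[2, 13, 41, inf]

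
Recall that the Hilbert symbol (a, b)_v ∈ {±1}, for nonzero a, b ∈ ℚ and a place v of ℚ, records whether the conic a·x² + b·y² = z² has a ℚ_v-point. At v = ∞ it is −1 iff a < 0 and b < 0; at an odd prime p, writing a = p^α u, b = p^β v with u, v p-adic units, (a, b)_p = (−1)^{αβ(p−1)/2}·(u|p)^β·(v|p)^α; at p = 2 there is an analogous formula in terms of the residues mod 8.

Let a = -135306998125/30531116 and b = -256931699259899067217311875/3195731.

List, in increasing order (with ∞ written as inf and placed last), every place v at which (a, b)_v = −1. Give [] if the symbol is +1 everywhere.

Mod squares: a ≡ -14663, b ≡ -548638849. Check v ∈ {∞, 2, 5, 7, 11, 13, 17, 23, 29, 31, 37, 43, 47}.
v=2: v_2(a)=-2, v_2(b)=0; units ≡ 1, 7 (mod 8); ε·ε+αω+βω = 0·1+-2·0+0·0 ≡ 0  ⇒  (a,b)_2 = +1.
v=13: a=13^2·(≡4), b=13^6·(≡11) mod 13; (4|13)=+1, (11|13)=-1; (−1)^{2·6·6}·(+1)^6·(-1)^2 = +1.
v=43: a=43^1·(≡18), b=43^3·(≡3) mod 43; (18|43)=-1, (3|43)=-1; (−1)^{1·3·21}·(-1)^3·(-1)^1 = -1.
v=11: a=11^-1·(≡3), b=11^-3·(≡10) mod 11; (3|11)=+1, (10|11)=-1; (−1)^{-1·-3·5}·(+1)^-3·(-1)^-1 = +1.
v=17: a=17^-2·(≡9), b=17^0·(≡2) mod 17; (9|17)=+1, (2|17)=+1; (−1)^{-2·0·8}·(+1)^0·(+1)^-2 = +1.
v=29: a=29^0·(≡19), b=29^1·(≡20) mod 29; (19|29)=-1, (20|29)=+1; (−1)^{0·1·14}·(-1)^1·(+1)^0 = -1.
v=7: a=7^-4·(≡4), b=7^-4·(≡1) mod 7; (4|7)=+1, (1|7)=+1; (−1)^{-4·-4·3}·(+1)^-4·(+1)^-4 = +1.
v=23: a=23^0·(≡17), b=23^1·(≡16) mod 23; (17|23)=-1, (16|23)=+1; (−1)^{0·1·11}·(-1)^1·(+1)^0 = -1.
v=5: a=5^4·(≡3), b=5^4·(≡1) mod 5; (3|5)=-1, (1|5)=+1; (−1)^{4·4·2}·(-1)^4·(+1)^4 = +1.
v=31: a=31^3·(≡21), b=31^4·(≡10) mod 31; (21|31)=-1, (10|31)=+1; (−1)^{3·4·15}·(-1)^4·(+1)^3 = +1.
v=47: a=47^0·(≡21), b=47^1·(≡39) mod 47; (21|47)=+1, (39|47)=-1; (−1)^{0·1·23}·(+1)^1·(-1)^0 = +1.
v=37: a=37^0·(≡26), b=37^1·(≡6) mod 37; (26|37)=+1, (6|37)=-1; (−1)^{0·1·18}·(+1)^1·(-1)^0 = +1.
v=∞: -14663 < 0 and -548638849 < 0  ⇒  (a,b)_∞ = -1.
Ram(-14663, -548638849) = {23, 29, 43, ∞}; no ℚ_23-point on the conic.

[23, 29, 43, inf]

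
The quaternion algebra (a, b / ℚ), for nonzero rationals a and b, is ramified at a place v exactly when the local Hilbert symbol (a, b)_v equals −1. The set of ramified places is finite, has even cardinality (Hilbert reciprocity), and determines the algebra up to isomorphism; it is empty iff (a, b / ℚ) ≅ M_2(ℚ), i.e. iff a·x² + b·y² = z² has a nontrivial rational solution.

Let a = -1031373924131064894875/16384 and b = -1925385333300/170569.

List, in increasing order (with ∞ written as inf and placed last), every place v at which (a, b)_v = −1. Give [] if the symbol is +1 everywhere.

Mod squares: a ≡ -123395, b ≡ -128557. Check v ∈ {∞, 2, 3, 5, 7, 11, 13, 23, 29, 31, 37, 43, 59}.
v=31: a=31^2·(≡1), b=31^1·(≡25) mod 31; (1|31)=+1, (25|31)=+1; (−1)^{2·1·15}·(+1)^1·(+1)^2 = +1.
v=43: a=43^4·(≡31), b=43^2·(≡40) mod 43; (31|43)=+1, (40|43)=+1; (−1)^{4·2·21}·(+1)^2·(+1)^4 = +1.
v=∞: -123395 < 0 and -128557 < 0  ⇒  (a,b)_∞ = -1.
v=3: a=3^0·(≡1), b=3^4·(≡2) mod 3; (1|3)=+1, (2|3)=-1; (−1)^{0·4·1}·(+1)^4·(-1)^0 = +1.
v=59: a=59^0·(≡8), b=59^-2·(≡41) mod 59; (8|59)=-1, (41|59)=+1; (−1)^{0·-2·29}·(-1)^-2·(+1)^0 = +1.
v=7: a=7^0·(≡4), b=7^-2·(≡6) mod 7; (4|7)=+1, (6|7)=-1; (−1)^{0·-2·3}·(+1)^-2·(-1)^0 = +1.
v=29: a=29^3·(≡11), b=29^1·(≡28) mod 29; (11|29)=-1, (28|29)=+1; (−1)^{3·1·14}·(-1)^1·(+1)^3 = -1.
v=37: a=37^1·(≡15), b=37^0·(≡20) mod 37; (15|37)=-1, (20|37)=-1; (−1)^{1·0·18}·(-1)^0·(-1)^1 = -1.
v=13: a=13^0·(≡3), b=13^1·(≡10) mod 13; (3|13)=+1, (10|13)=+1; (−1)^{0·1·6}·(+1)^1·(+1)^0 = +1.
v=5: a=5^3·(≡4), b=5^2·(≡2) mod 5; (4|5)=+1, (2|5)=-1; (−1)^{3·2·2}·(+1)^2·(-1)^3 = -1.
v=2: v_2(a)=-14, v_2(b)=2; units ≡ 5, 3 (mod 8); ε·ε+αω+βω = 0·1+-14·1+2·1 ≡ 0  ⇒  (a,b)_2 = +1.
v=23: a=23^1·(≡5), b=23^0·(≡8) mod 23; (5|23)=-1, (8|23)=+1; (−1)^{1·0·11}·(-1)^0·(+1)^1 = +1.
v=11: a=11^2·(≡3), b=11^1·(≡8) mod 11; (3|11)=+1, (8|11)=-1; (−1)^{2·1·5}·(+1)^1·(-1)^2 = +1.
(-123395, -128557 / ℚ) ramifies at {5, 29, 37, ∞}: a division algebra.

[5, 29, 37, inf]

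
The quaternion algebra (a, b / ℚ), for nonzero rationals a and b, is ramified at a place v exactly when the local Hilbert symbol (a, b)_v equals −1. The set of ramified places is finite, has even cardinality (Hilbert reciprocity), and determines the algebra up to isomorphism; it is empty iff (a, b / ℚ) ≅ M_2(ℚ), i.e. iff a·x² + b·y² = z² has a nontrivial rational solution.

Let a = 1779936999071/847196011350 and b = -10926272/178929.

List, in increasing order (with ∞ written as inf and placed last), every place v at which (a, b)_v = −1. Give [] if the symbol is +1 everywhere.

[2, 7, 11, 29]

Mod squares: a ≡ 308154, b ≡ -203. Check v ∈ {∞, 2, 3, 5, 7, 11, 13, 23, 29, 41, 47}.
v=29: a=29^5·(≡3), b=29^3·(≡13) mod 29; (3|29)=-1, (13|29)=+1; (−1)^{5·3·14}·(-1)^3·(+1)^5 = -1.
v=11: a=11^1·(≡6), b=11^0·(≡2) mod 11; (6|11)=-1, (2|11)=-1; (−1)^{1·0·5}·(-1)^0·(-1)^1 = -1.
v=7: a=7^3·(≡5), b=7^1·(≡3) mod 7; (5|7)=-1, (3|7)=-1; (−1)^{3·1·3}·(-1)^1·(-1)^3 = -1.
v=3: a=3^-3·(≡1), b=3^-4·(≡1) mod 3; (1|3)=+1, (1|3)=+1; (−1)^{-3·-4·1}·(+1)^-4·(+1)^-3 = +1.
v=2: v_2(a)=-1, v_2(b)=6; units ≡ 5, 5 (mod 8); ε·ε+αω+βω = 0·0+-1·1+6·1 ≡ 1  ⇒  (a,b)_2 = -1.
v=41: a=41^-2·(≡4), b=41^0·(≡21) mod 41; (4|41)=+1, (21|41)=+1; (−1)^{-2·0·20}·(+1)^0·(+1)^-2 = +1.
v=23: a=23^1·(≡16), b=23^0·(≡9) mod 23; (16|23)=+1, (9|23)=+1; (−1)^{1·0·11}·(+1)^0·(+1)^1 = +1.
v=13: a=13^-2·(≡11), b=13^0·(≡2) mod 13; (11|13)=-1, (2|13)=-1; (−1)^{-2·0·6}·(-1)^0·(-1)^-2 = +1.
v=5: a=5^-2·(≡4), b=5^0·(≡2) mod 5; (4|5)=+1, (2|5)=-1; (−1)^{-2·0·2}·(+1)^0·(-1)^-2 = +1.
v=∞: 308154 > 0 and -203 < 0  ⇒  (a,b)_∞ = +1.
v=47: a=47^-2·(≡43), b=47^-2·(≡14) mod 47; (43|47)=-1, (14|47)=+1; (−1)^{-2·-2·23}·(-1)^-2·(+1)^-2 = +1.
|Ram(308154, -203)| = 4, even; anisotropic at {2, 7, 11, 29}.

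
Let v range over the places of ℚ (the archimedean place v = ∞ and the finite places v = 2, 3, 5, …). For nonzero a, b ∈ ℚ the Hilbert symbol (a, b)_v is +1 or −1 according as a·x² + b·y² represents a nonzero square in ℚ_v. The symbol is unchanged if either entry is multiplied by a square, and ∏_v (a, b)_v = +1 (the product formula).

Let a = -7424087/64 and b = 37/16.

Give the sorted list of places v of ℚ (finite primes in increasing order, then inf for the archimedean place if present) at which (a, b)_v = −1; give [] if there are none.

[17, 29]

(a, b) ≡ (-5423, 37) mod (ℚ^×)²; places V = {2, 11, 17, 29, 37, ∞}.
(a,b)_2: α=-6, β=-4; u≡1, v≡5 (mod 8); ε(u)ε(v)=0·0, αω(v)=-6·1, βω(u)=-4·0; sum ≡ 0  ⇒  +1.
(a,b)_37: α=2, u≡28; β=1, v≡7 (mod 37); (28|37)=+1, (7|37)=+1; sign (−1)^0·+1^1·+1^2 = +1.
(a,b)_17: α=1, u≡8; β=0, v≡14 (mod 17); (8|17)=+1, (14|17)=-1; sign (−1)^0·+1^0·-1^1 = -1.
(a,b)_∞: sgn(-5423)=−, sgn(37)=+, so +1.
(a,b)_29: α=1, u≡16; β=0, v≡15 (mod 29); (16|29)=+1, (15|29)=-1; sign (−1)^0·+1^0·-1^1 = -1.
(a,b)_11: α=1, u≡6; β=0, v≡3 (mod 11); (6|11)=-1, (3|11)=+1; sign (−1)^0·-1^0·+1^1 = +1.
|Ram(-5423, 37)| = 2, even; anisotropic at {17, 29}.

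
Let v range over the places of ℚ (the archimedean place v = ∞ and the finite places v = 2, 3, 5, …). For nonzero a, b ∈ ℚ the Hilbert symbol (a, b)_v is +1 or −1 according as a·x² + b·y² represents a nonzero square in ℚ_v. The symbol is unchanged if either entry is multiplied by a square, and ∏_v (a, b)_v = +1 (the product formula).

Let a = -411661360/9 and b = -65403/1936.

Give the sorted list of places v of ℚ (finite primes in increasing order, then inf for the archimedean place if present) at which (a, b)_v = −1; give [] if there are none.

[5, inf]

Mod squares: a ≡ -115, b ≡ -43. Check v ∈ {∞, 2, 3, 5, 11, 13, 23, 43}.
v=3: a=3^-2·(≡2), b=3^2·(≡2) mod 3; (2|3)=-1, (2|3)=-1; (−1)^{-2·2·1}·(-1)^2·(-1)^-2 = +1.
v=2: v_2(a)=4, v_2(b)=-4; units ≡ 5, 5 (mod 8); ε·ε+αω+βω = 0·0+4·1+-4·1 ≡ 0  ⇒  (a,b)_2 = +1.
v=23: a=23^1·(≡3), b=23^0·(≡8) mod 23; (3|23)=+1, (8|23)=+1; (−1)^{1·0·11}·(+1)^0·(+1)^1 = +1.
v=11: a=11^2·(≡7), b=11^-2·(≡5) mod 11; (7|11)=-1, (5|11)=+1; (−1)^{2·-2·5}·(-1)^-2·(+1)^2 = +1.
v=∞: -115 < 0 and -43 < 0  ⇒  (a,b)_∞ = -1.
v=43: a=43^2·(≡35), b=43^1·(≡27) mod 43; (35|43)=+1, (27|43)=-1; (−1)^{2·1·21}·(+1)^1·(-1)^2 = +1.
v=5: a=5^1·(≡2), b=5^0·(≡2) mod 5; (2|5)=-1, (2|5)=-1; (−1)^{1·0·2}·(-1)^0·(-1)^1 = -1.
v=13: a=13^0·(≡8), b=13^2·(≡10) mod 13; (8|13)=-1, (10|13)=+1; (−1)^{0·2·6}·(-1)^2·(+1)^0 = +1.
|Ram(-115, -43)| = 2, even; anisotropic at {5, ∞}.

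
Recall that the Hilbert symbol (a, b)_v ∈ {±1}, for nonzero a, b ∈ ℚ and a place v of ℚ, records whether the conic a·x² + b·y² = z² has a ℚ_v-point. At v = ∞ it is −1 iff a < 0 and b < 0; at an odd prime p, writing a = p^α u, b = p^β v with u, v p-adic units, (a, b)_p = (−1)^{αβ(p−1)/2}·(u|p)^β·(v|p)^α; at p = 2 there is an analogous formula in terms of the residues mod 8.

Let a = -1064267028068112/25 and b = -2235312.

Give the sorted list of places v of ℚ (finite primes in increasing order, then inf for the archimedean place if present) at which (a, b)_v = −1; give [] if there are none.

Mod squares: a ≡ -473, b ≡ -43. Check v ∈ {∞, 2, 3, 5, 11, 17, 19, 43}.
v=17: a=17^2·(≡5), b=17^0·(≡1) mod 17; (5|17)=-1, (1|17)=+1; (−1)^{2·0·8}·(-1)^0·(+1)^2 = +1.
v=2: v_2(a)=4, v_2(b)=4; units ≡ 7, 5 (mod 8); ε·ε+αω+βω = 1·0+4·1+4·0 ≡ 0  ⇒  (a,b)_2 = +1.
v=3: a=3^6·(≡1), b=3^2·(≡2) mod 3; (1|3)=+1, (2|3)=-1; (−1)^{6·2·1}·(+1)^2·(-1)^6 = +1.
v=5: a=5^-2·(≡3), b=5^0·(≡3) mod 5; (3|5)=-1, (3|5)=-1; (−1)^{-2·0·2}·(-1)^0·(-1)^-2 = +1.
v=11: a=11^1·(≡3), b=11^0·(≡9) mod 11; (3|11)=+1, (9|11)=+1; (−1)^{1·0·5}·(+1)^0·(+1)^1 = +1.
v=43: a=43^3·(≡19), b=43^1·(≡3) mod 43; (19|43)=-1, (3|43)=-1; (−1)^{3·1·21}·(-1)^1·(-1)^3 = -1.
v=19: a=19^2·(≡3), b=19^2·(≡2) mod 19; (3|19)=-1, (2|19)=-1; (−1)^{2·2·9}·(-1)^2·(-1)^2 = +1.
v=∞: -473 < 0 and -43 < 0  ⇒  (a,b)_∞ = -1.
(-473, -43 / ℚ) ramifies at {43, ∞}: a division algebra.

[43, inf]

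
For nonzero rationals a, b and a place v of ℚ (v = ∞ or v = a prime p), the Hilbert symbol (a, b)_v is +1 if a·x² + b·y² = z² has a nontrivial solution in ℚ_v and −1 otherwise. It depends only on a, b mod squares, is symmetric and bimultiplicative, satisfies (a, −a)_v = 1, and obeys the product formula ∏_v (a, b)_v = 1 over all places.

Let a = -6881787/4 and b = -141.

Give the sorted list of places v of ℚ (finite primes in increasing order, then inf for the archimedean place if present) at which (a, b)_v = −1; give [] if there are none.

[11, 17, 47, inf]

(a, b) ≡ (-764643, -141) mod (ℚ^×)²; places V = {2, 3, 11, 17, 29, 47, ∞}.
(a,b)_3: α=3, u≡2; β=1, v≡1 (mod 3); (2|3)=-1, (1|3)=+1; sign (−1)^1·-1^1·+1^3 = +1.
(a,b)_∞: sgn(-764643)=−, sgn(-141)=−, so -1.
(a,b)_2: α=-2, β=0; u≡5, v≡3 (mod 8); ε(u)ε(v)=0·1, αω(v)=-2·1, βω(u)=0·1; sum ≡ 0  ⇒  +1.
(a,b)_17: α=1, u≡11; β=0, v≡12 (mod 17); (11|17)=-1, (12|17)=-1; sign (−1)^0·-1^0·-1^1 = -1.
(a,b)_47: α=1, u≡43; β=1, v≡44 (mod 47); (43|47)=-1, (44|47)=-1; sign (−1)^1·-1^1·-1^1 = -1.
(a,b)_11: α=1, u≡2; β=0, v≡2 (mod 11); (2|11)=-1, (2|11)=-1; sign (−1)^0·-1^0·-1^1 = -1.
(a,b)_29: α=1, u≡1; β=0, v≡4 (mod 29); (1|29)=+1, (4|29)=+1; sign (−1)^0·+1^0·+1^1 = +1.
|Ram(-764643, -141)| = 4, even; anisotropic at {11, 17, 47, ∞}.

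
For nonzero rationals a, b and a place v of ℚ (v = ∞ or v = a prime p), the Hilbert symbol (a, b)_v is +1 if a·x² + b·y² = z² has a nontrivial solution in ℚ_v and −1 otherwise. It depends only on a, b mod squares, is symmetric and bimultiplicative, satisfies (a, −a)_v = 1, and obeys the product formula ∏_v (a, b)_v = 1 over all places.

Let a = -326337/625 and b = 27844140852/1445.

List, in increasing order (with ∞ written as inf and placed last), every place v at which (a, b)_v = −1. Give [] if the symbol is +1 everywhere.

(a, b) ≡ (-2697, 4785) mod (ℚ^×)²; places V = {2, 3, 5, 11, 17, 29, 31, ∞}.
(a,b)_11: α=2, u≡1; β=1, v≡7 (mod 11); (1|11)=+1, (7|11)=-1; sign (−1)^0·+1^1·-1^2 = +1.
(a,b)_29: α=1, u≡9; β=3, v≡24 (mod 29); (9|29)=+1, (24|29)=+1; sign (−1)^0·+1^3·+1^1 = +1.
(a,b)_5: α=-4, u≡3; β=-1, v≡3 (mod 5); (3|5)=-1, (3|5)=-1; sign (−1)^0·-1^-1·-1^-4 = -1.
(a,b)_3: α=1, u≡1; β=3, v≡2 (mod 3); (1|3)=+1, (2|3)=-1; sign (−1)^1·+1^3·-1^1 = +1.
(a,b)_∞: sgn(-2697)=−, sgn(4785)=+, so +1.
(a,b)_31: α=1, u≡15; β=2, v≡17 (mod 31); (15|31)=-1, (17|31)=-1; sign (−1)^0·-1^2·-1^1 = -1.
(a,b)_17: α=0, u≡14; β=-2, v≡8 (mod 17); (14|17)=-1, (8|17)=+1; sign (−1)^0·-1^-2·+1^0 = +1.
(a,b)_2: α=0, β=2; u≡7, v≡1 (mod 8); ε(u)ε(v)=1·0, αω(v)=0·0, βω(u)=2·0; sum ≡ 0  ⇒  +1.
|Ram(-2697, 4785)| = 2, even; anisotropic at {5, 31}.

[5, 31]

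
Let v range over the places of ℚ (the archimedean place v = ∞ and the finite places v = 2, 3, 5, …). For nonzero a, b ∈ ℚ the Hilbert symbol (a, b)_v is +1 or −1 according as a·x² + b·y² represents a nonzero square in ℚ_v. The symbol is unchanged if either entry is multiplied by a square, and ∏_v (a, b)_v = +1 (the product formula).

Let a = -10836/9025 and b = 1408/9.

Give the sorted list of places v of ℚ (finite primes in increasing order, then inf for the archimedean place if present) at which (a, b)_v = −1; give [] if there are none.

Mod squares: a ≡ -301, b ≡ 22. Check v ∈ {∞, 2, 3, 5, 7, 11, 19, 43}.
v=19: a=19^-2·(≡18), b=19^0·(≡15) mod 19; (18|19)=-1, (15|19)=-1; (−1)^{-2·0·9}·(-1)^0·(-1)^-2 = +1.
v=7: a=7^1·(≡3), b=7^0·(≡4) mod 7; (3|7)=-1, (4|7)=+1; (−1)^{1·0·3}·(-1)^0·(+1)^1 = +1.
v=11: a=11^0·(≡2), b=11^1·(≡2) mod 11; (2|11)=-1, (2|11)=-1; (−1)^{0·1·5}·(-1)^1·(-1)^0 = -1.
v=43: a=43^1·(≡16), b=43^0·(≡37) mod 43; (16|43)=+1, (37|43)=-1; (−1)^{1·0·21}·(+1)^0·(-1)^1 = -1.
v=5: a=5^-2·(≡4), b=5^0·(≡2) mod 5; (4|5)=+1, (2|5)=-1; (−1)^{-2·0·2}·(+1)^0·(-1)^-2 = +1.
v=∞: -301 < 0 and 22 > 0  ⇒  (a,b)_∞ = +1.
v=2: v_2(a)=2, v_2(b)=7; units ≡ 3, 3 (mod 8); ε·ε+αω+βω = 1·1+2·1+7·1 ≡ 0  ⇒  (a,b)_2 = +1.
v=3: a=3^2·(≡2), b=3^-2·(≡1) mod 3; (2|3)=-1, (1|3)=+1; (−1)^{2·-2·1}·(-1)^-2·(+1)^2 = +1.
Ram(-301, 22) = {11, 43}; no ℚ_11-point on the conic.

[11, 43]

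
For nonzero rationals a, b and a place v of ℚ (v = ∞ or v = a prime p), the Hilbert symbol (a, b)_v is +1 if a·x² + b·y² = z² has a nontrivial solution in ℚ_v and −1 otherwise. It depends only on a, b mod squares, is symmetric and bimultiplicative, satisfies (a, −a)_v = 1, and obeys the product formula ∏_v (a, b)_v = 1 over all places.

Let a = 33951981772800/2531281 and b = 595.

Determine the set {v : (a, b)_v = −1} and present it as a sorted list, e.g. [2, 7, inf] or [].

(a, b) ≡ (9282, 595) mod (ℚ^×)²; places V = {2, 3, 5, 7, 13, 17, 37, 43, ∞}.
(a,b)_3: α=7, u≡1; β=0, v≡1 (mod 3); (1|3)=+1, (1|3)=+1; sign (−1)^0·+1^0·+1^7 = +1.
(a,b)_2: α=13, β=0; u≡1, v≡3 (mod 8); ε(u)ε(v)=0·1, αω(v)=13·1, βω(u)=0·0; sum ≡ 1  ⇒  -1.
(a,b)_5: α=2, u≡2; β=1, v≡4 (mod 5); (2|5)=-1, (4|5)=+1; sign (−1)^0·-1^1·+1^2 = -1.
(a,b)_17: α=1, u≡15; β=1, v≡1 (mod 17); (15|17)=+1, (1|17)=+1; sign (−1)^0·+1^1·+1^1 = +1.
(a,b)_43: α=-2, u≡34; β=0, v≡36 (mod 43); (34|43)=-1, (36|43)=+1; sign (−1)^0·-1^0·+1^-2 = +1.
(a,b)_13: α=1, u≡3; β=0, v≡10 (mod 13); (3|13)=+1, (10|13)=+1; sign (−1)^0·+1^0·+1^1 = +1.
(a,b)_37: α=-2, u≡15; β=0, v≡3 (mod 37); (15|37)=-1, (3|37)=+1; sign (−1)^0·-1^0·+1^-2 = +1.
(a,b)_∞: sgn(9282)=+, sgn(595)=+, so +1.
(a,b)_7: α=3, u≡3; β=1, v≡1 (mod 7); (3|7)=-1, (1|7)=+1; sign (−1)^1·-1^1·+1^3 = +1.
|Ram(9282, 595)| = 2, even; anisotropic at {2, 5}.

[2, 5]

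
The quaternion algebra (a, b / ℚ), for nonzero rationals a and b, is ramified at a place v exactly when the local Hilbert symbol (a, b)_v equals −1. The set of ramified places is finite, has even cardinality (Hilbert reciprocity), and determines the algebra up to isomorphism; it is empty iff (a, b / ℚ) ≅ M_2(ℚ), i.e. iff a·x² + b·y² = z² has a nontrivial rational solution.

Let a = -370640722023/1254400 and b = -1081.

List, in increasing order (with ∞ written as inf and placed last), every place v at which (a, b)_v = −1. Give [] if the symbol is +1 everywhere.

[23, inf]

(a, b) ≡ (-47, -1081) mod (ℚ^×)²; places V = {2, 3, 5, 7, 11, 13, 23, 47, ∞}.
(a,b)_11: α=2, u≡2; β=0, v≡8 (mod 11); (2|11)=-1, (8|11)=-1; sign (−1)^0·-1^0·-1^2 = +1.
(a,b)_2: α=-10, β=0; u≡1, v≡7 (mod 8); ε(u)ε(v)=0·1, αω(v)=-10·0, βω(u)=0·0; sum ≡ 0  ⇒  +1.
(a,b)_13: α=2, u≡6; β=0, v≡11 (mod 13); (6|13)=-1, (11|13)=-1; sign (−1)^0·-1^0·-1^2 = +1.
(a,b)_23: α=2, u≡20; β=1, v≡22 (mod 23); (20|23)=-1, (22|23)=-1; sign (−1)^0·-1^1·-1^2 = -1.
(a,b)_3: α=6, u≡1; β=0, v≡2 (mod 3); (1|3)=+1, (2|3)=-1; sign (−1)^0·+1^0·-1^6 = +1.
(a,b)_7: α=-2, u≡2; β=0, v≡4 (mod 7); (2|7)=+1, (4|7)=+1; sign (−1)^0·+1^0·+1^-2 = +1.
(a,b)_47: α=1, u≡29; β=1, v≡24 (mod 47); (29|47)=-1, (24|47)=+1; sign (−1)^1·-1^1·+1^1 = +1.
(a,b)_∞: sgn(-47)=−, sgn(-1081)=−, so -1.
(a,b)_5: α=-2, u≡2; β=0, v≡4 (mod 5); (2|5)=-1, (4|5)=+1; sign (−1)^0·-1^0·+1^-2 = +1.
Ram(-47, -1081) = {23, ∞}; no ℚ_23-point on the conic.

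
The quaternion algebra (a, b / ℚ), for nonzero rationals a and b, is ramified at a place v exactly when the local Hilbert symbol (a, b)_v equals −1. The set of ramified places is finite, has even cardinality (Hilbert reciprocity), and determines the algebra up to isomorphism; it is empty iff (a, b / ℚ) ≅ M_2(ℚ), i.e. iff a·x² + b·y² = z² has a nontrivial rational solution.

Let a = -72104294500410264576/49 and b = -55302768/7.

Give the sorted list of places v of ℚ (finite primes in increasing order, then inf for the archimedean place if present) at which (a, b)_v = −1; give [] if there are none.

Mod squares: a ≡ -477411, b ≡ -2688329. Check v ∈ {∞, 2, 3, 7, 11, 17, 19, 23, 29, 37, 41}.
v=41: a=41^2·(≡34), b=41^1·(≡25) mod 41; (34|41)=-1, (25|41)=+1; (−1)^{2·1·20}·(-1)^1·(+1)^2 = -1.
v=3: a=3^1·(≡1), b=3^2·(≡1) mod 3; (1|3)=+1, (1|3)=+1; (−1)^{1·2·1}·(+1)^2·(+1)^1 = +1.
v=19: a=19^2·(≡14), b=19^1·(≡2) mod 19; (14|19)=-1, (2|19)=-1; (−1)^{2·1·9}·(-1)^1·(-1)^2 = -1.
v=7: a=7^-2·(≡6), b=7^-1·(≡4) mod 7; (6|7)=-1, (4|7)=+1; (−1)^{-2·-1·3}·(-1)^-1·(+1)^-2 = -1.
v=∞: -477411 < 0 and -2688329 < 0  ⇒  (a,b)_∞ = -1.
v=17: a=17^3·(≡9), b=17^1·(≡12) mod 17; (9|17)=+1, (12|17)=-1; (−1)^{3·1·8}·(+1)^1·(-1)^3 = -1.
v=23: a=23^1·(≡6), b=23^0·(≡6) mod 23; (6|23)=+1, (6|23)=+1; (−1)^{1·0·11}·(+1)^0·(+1)^1 = +1.
v=11: a=11^1·(≡5), b=11^0·(≡1) mod 11; (5|11)=+1, (1|11)=+1; (−1)^{1·0·5}·(+1)^0·(+1)^1 = +1.
v=37: a=37^1·(≡12), b=37^0·(≡19) mod 37; (12|37)=+1, (19|37)=-1; (−1)^{1·0·18}·(+1)^0·(-1)^1 = -1.
v=2: v_2(a)=10, v_2(b)=4; units ≡ 5, 7 (mod 8); ε·ε+αω+βω = 0·1+10·0+4·1 ≡ 0  ⇒  (a,b)_2 = +1.
v=29: a=29^2·(≡24), b=29^1·(≡11) mod 29; (24|29)=+1, (11|29)=-1; (−1)^{2·1·14}·(+1)^1·(-1)^2 = +1.
(-477411, -2688329 / ℚ) ramifies at {7, 17, 19, 37, 41, ∞}: a division algebra.

[7, 17, 19, 37, 41, inf]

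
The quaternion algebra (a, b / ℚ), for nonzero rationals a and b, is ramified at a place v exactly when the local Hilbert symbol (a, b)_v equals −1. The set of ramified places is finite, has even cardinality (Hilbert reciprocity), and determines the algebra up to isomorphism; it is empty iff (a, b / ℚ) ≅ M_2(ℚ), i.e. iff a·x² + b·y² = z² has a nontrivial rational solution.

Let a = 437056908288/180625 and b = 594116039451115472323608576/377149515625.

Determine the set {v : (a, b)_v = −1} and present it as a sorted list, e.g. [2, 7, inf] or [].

[11, 13]

(a, b) ≡ (3003, 12441) mod (ℚ^×)²; places V = {2, 3, 5, 7, 11, 13, 17, 29, ∞}.
(a,b)_5: α=-4, u≡2; β=-6, v≡4 (mod 5); (2|5)=-1, (4|5)=+1; sign (−1)^0·-1^-6·+1^-4 = +1.
(a,b)_3: α=1, u≡2; β=3, v≡1 (mod 3); (2|3)=-1, (1|3)=+1; sign (−1)^1·-1^3·+1^1 = +1.
(a,b)_11: α=1, u≡3; β=3, v≡1 (mod 11); (3|11)=+1, (1|11)=+1; sign (−1)^1·+1^3·+1^1 = -1.
(a,b)_13: α=3, u≡1; β=7, v≡8 (mod 13); (1|13)=+1, (8|13)=-1; sign (−1)^0·+1^7·-1^3 = -1.
(a,b)_17: α=-2, u≡3; β=-6, v≡14 (mod 17); (3|17)=-1, (14|17)=-1; sign (−1)^0·-1^-6·-1^-2 = +1.
(a,b)_7: α=1, u≡1; β=2, v≡1 (mod 7); (1|7)=+1, (1|7)=+1; sign (−1)^0·+1^2·+1^1 = +1.
(a,b)_∞: sgn(3003)=+, sgn(12441)=+, so +1.
(a,b)_29: α=2, u≡16; β=5, v≡1 (mod 29); (16|29)=+1, (1|29)=+1; sign (−1)^0·+1^5·+1^2 = +1.
(a,b)_2: α=10, β=18; u≡3, v≡1 (mod 8); ε(u)ε(v)=1·0, αω(v)=10·0, βω(u)=18·1; sum ≡ 0  ⇒  +1.
|Ram(3003, 12441)| = 2, even; anisotropic at {11, 13}.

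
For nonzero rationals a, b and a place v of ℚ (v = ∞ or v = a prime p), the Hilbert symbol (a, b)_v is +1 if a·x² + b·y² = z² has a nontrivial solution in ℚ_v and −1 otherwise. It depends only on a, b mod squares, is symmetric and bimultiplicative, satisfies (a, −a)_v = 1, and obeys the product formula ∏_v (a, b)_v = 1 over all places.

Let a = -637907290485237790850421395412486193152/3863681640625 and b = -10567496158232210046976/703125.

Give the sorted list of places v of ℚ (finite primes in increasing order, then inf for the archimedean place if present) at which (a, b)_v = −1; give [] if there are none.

[5, 7, 19, 29, 31, inf]

(a, b) ≡ (-1178, -723695) mod (ℚ^×)²; places V = {2, 3, 5, 7, 17, 19, 23, 29, 31, 37, ∞}.
(a,b)_3: α=2, u≡1; β=-2, v≡1 (mod 3); (1|3)=+1, (1|3)=+1; sign (−1)^0·+1^-2·+1^2 = +1.
(a,b)_∞: sgn(-1178)=−, sgn(-723695)=−, so -1.
(a,b)_37: α=-2, u≡6; β=0, v≡11 (mod 37); (6|37)=-1, (11|37)=+1; sign (−1)^0·-1^0·+1^-2 = +1.
(a,b)_23: α=2, u≡4; β=1, v≡20 (mod 23); (4|23)=+1, (20|23)=-1; sign (−1)^0·+1^1·-1^2 = +1.
(a,b)_17: α=-2, u≡6; β=0, v≡11 (mod 17); (6|17)=-1, (11|17)=-1; sign (−1)^0·-1^0·-1^-2 = +1.
(a,b)_19: α=3, u≡18; β=2, v≡8 (mod 19); (18|19)=-1, (8|19)=-1; sign (−1)^0·-1^2·-1^3 = -1.
(a,b)_5: α=-10, u≡3; β=-7, v≡1 (mod 5); (3|5)=-1, (1|5)=+1; sign (−1)^0·-1^-7·+1^-10 = -1.
(a,b)_7: α=8, u≡3; β=3, v≡6 (mod 7); (3|7)=-1, (6|7)=-1; sign (−1)^0·-1^3·-1^8 = -1.
(a,b)_2: α=47, β=32; u≡3, v≡1 (mod 8); ε(u)ε(v)=1·0, αω(v)=47·0, βω(u)=32·1; sum ≡ 0  ⇒  +1.
(a,b)_31: α=5, u≡12; β=3, v≡12 (mod 31); (12|31)=-1, (12|31)=-1; sign (−1)^1·-1^3·-1^5 = -1.
(a,b)_29: α=2, u≡15; β=1, v≡27 (mod 29); (15|29)=-1, (27|29)=-1; sign (−1)^0·-1^1·-1^2 = -1.
Ram(-1178, -723695) = {5, 7, 19, 29, 31, ∞}; no ℚ_5-point on the conic.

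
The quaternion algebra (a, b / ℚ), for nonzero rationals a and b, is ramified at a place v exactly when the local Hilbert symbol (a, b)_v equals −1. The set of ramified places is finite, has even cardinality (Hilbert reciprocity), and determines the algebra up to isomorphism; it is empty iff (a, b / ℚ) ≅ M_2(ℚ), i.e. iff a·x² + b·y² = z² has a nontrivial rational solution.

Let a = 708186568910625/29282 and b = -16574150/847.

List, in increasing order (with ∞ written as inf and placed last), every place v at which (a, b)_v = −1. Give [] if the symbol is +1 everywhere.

[2, 31]

(a, b) ≡ (434, -16058) mod (ℚ^×)²; places V = {2, 3, 5, 7, 11, 17, 31, 37, ∞}.
(a,b)_17: α=0, u≡4; β=2, v≡3 (mod 17); (4|17)=+1, (3|17)=-1; sign (−1)^0·+1^2·-1^0 = +1.
(a,b)_5: α=4, u≡1; β=2, v≡2 (mod 5); (1|5)=+1, (2|5)=-1; sign (−1)^0·+1^2·-1^4 = +1.
(a,b)_∞: sgn(434)=+, sgn(-16058)=−, so +1.
(a,b)_3: α=4, u≡2; β=0, v≡1 (mod 3); (2|3)=-1, (1|3)=+1; sign (−1)^0·-1^0·+1^4 = +1.
(a,b)_11: α=-4, u≡1; β=-2, v≡8 (mod 11); (1|11)=+1, (8|11)=-1; sign (−1)^0·+1^-2·-1^-4 = +1.
(a,b)_37: α=2, u≡36; β=1, v≡7 (mod 37); (36|37)=+1, (7|37)=+1; sign (−1)^0·+1^1·+1^2 = +1.
(a,b)_2: α=-1, β=1; u≡1, v≡3 (mod 8); ε(u)ε(v)=0·1, αω(v)=-1·1, βω(u)=1·0; sum ≡ 1  ⇒  -1.
(a,b)_7: α=3, u≡3; β=-1, v≡1 (mod 7); (3|7)=-1, (1|7)=+1; sign (−1)^1·-1^-1·+1^3 = +1.
(a,b)_31: α=3, u≡8; β=1, v≡10 (mod 31); (8|31)=+1, (10|31)=+1; sign (−1)^1·+1^1·+1^3 = -1.
(434, -16058 / ℚ) ramifies at {2, 31}: a division algebra.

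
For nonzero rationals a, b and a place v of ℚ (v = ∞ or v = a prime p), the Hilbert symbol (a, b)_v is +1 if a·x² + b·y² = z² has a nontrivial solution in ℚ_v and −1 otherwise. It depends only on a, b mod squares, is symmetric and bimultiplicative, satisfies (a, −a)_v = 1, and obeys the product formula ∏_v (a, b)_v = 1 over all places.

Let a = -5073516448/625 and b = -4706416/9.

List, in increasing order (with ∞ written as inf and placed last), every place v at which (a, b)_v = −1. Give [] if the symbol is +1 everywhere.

[17, inf]

Mod squares: a ≡ -442, b ≡ -2431. Check v ∈ {∞, 2, 3, 5, 7, 11, 13, 17}.
v=∞: -442 < 0 and -2431 < 0  ⇒  (a,b)_∞ = -1.
v=2: v_2(a)=5, v_2(b)=4; units ≡ 3, 1 (mod 8); ε·ε+αω+βω = 1·0+5·0+4·1 ≡ 0  ⇒  (a,b)_2 = +1.
v=17: a=17^1·(≡1), b=17^1·(≡11) mod 17; (1|17)=+1, (11|17)=-1; (−1)^{1·1·8}·(+1)^1·(-1)^1 = -1.
v=11: a=11^4·(≡3), b=11^3·(≡8) mod 11; (3|11)=+1, (8|11)=-1; (−1)^{4·3·5}·(+1)^3·(-1)^4 = +1.
v=3: a=3^0·(≡2), b=3^-2·(≡2) mod 3; (2|3)=-1, (2|3)=-1; (−1)^{0·-2·1}·(-1)^-2·(-1)^0 = +1.
v=7: a=7^2·(≡3), b=7^0·(≡3) mod 7; (3|7)=-1, (3|7)=-1; (−1)^{2·0·3}·(-1)^0·(-1)^2 = +1.
v=5: a=5^-4·(≡2), b=5^0·(≡1) mod 5; (2|5)=-1, (1|5)=+1; (−1)^{-4·0·2}·(-1)^0·(+1)^-4 = +1.
v=13: a=13^1·(≡8), b=13^1·(≡2) mod 13; (8|13)=-1, (2|13)=-1; (−1)^{1·1·6}·(-1)^1·(-1)^1 = +1.
Ram(-442, -2431) = {17, ∞}; no ℚ_17-point on the conic.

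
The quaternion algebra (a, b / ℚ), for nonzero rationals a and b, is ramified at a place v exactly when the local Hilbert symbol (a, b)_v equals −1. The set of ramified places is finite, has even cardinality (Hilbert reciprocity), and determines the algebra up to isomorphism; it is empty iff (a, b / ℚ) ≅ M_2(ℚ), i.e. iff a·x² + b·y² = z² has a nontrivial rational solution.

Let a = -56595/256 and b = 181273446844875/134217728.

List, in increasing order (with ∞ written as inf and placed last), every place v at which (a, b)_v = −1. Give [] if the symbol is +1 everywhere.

[2, 3, 5, 11]

(a, b) ≡ (-1155, 2310) mod (ℚ^×)²; places V = {2, 3, 5, 7, 11, ∞}.
(a,b)_∞: sgn(-1155)=−, sgn(2310)=+, so +1.
(a,b)_3: α=1, u≡2; β=3, v≡2 (mod 3); (2|3)=-1, (2|3)=-1; sign (−1)^1·-1^3·-1^1 = -1.
(a,b)_7: α=3, u≡6; β=9, v≡1 (mod 7); (6|7)=-1, (1|7)=+1; sign (−1)^1·-1^9·+1^3 = +1.
(a,b)_2: α=-8, β=-27; u≡5, v≡3 (mod 8); ε(u)ε(v)=0·1, αω(v)=-8·1, βω(u)=-27·1; sum ≡ 1  ⇒  -1.
(a,b)_5: α=1, u≡1; β=3, v≡3 (mod 5); (1|5)=+1, (3|5)=-1; sign (−1)^0·+1^3·-1^1 = -1.
(a,b)_11: α=1, u≡1; β=3, v≡4 (mod 11); (1|11)=+1, (4|11)=+1; sign (−1)^1·+1^3·+1^1 = -1.
|Ram(-1155, 2310)| = 4, even; anisotropic at {2, 3, 5, 11}.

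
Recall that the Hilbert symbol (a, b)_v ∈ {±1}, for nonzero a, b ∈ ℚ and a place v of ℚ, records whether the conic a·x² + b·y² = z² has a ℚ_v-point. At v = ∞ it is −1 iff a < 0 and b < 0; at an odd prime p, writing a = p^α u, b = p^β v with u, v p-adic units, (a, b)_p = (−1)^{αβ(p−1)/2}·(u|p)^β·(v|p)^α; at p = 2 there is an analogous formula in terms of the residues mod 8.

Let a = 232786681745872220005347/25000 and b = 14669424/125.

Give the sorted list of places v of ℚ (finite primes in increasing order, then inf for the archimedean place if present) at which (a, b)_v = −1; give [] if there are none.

Mod squares: a ≡ 17395070, b ≡ 1155. Check v ∈ {∞, 2, 3, 5, 7, 11, 19, 29, 41}.
v=∞: 17395070 > 0 and 1155 > 0  ⇒  (a,b)_∞ = +1.
v=2: v_2(a)=-3, v_2(b)=4; units ≡ 7, 3 (mod 8); ε·ε+αω+βω = 1·1+-3·1+4·0 ≡ 0  ⇒  (a,b)_2 = +1.
v=29: a=29^1·(≡20), b=29^0·(≡20) mod 29; (20|29)=+1, (20|29)=+1; (−1)^{1·0·14}·(+1)^0·(+1)^1 = +1.
v=11: a=11^3·(≡10), b=11^1·(≡8) mod 11; (10|11)=-1, (8|11)=-1; (−1)^{3·1·5}·(-1)^1·(-1)^3 = -1.
v=19: a=19^3·(≡3), b=19^0·(≡12) mod 19; (3|19)=-1, (12|19)=-1; (−1)^{3·0·9}·(-1)^0·(-1)^3 = -1.
v=7: a=7^9·(≡5), b=7^3·(≡2) mod 7; (5|7)=-1, (2|7)=+1; (−1)^{9·3·3}·(-1)^3·(+1)^9 = +1.
v=5: a=5^-5·(≡4), b=5^-3·(≡4) mod 5; (4|5)=+1, (4|5)=+1; (−1)^{-5·-3·2}·(+1)^-3·(+1)^-5 = +1.
v=41: a=41^1·(≡2), b=41^0·(≡17) mod 41; (2|41)=+1, (17|41)=-1; (−1)^{1·0·20}·(+1)^0·(-1)^1 = -1.
v=3: a=3^12·(≡2), b=3^5·(≡1) mod 3; (2|3)=-1, (1|3)=+1; (−1)^{12·5·1}·(-1)^5·(+1)^12 = -1.
Ram(17395070, 1155) = {3, 11, 19, 41}; no ℚ_3-point on the conic.

[3, 11, 19, 41]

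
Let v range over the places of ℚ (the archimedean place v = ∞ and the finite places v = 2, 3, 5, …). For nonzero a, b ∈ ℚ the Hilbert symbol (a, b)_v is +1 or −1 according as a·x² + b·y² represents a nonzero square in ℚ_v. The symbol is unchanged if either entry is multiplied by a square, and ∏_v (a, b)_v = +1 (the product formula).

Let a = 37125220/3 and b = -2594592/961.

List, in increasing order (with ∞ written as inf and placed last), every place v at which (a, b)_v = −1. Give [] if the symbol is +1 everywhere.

Mod squares: a ≡ 435, b ≡ -2002. Check v ∈ {∞, 2, 3, 5, 7, 11, 13, 23, 29, 31}.
v=2: v_2(a)=2, v_2(b)=5; units ≡ 3, 7 (mod 8); ε·ε+αω+βω = 1·1+2·0+5·1 ≡ 0  ⇒  (a,b)_2 = +1.
v=29: a=29^1·(≡11), b=29^0·(≡24) mod 29; (11|29)=-1, (24|29)=+1; (−1)^{1·0·14}·(-1)^0·(+1)^1 = +1.
v=3: a=3^-1·(≡1), b=3^4·(≡2) mod 3; (1|3)=+1, (2|3)=-1; (−1)^{-1·4·1}·(+1)^4·(-1)^-1 = -1.
v=31: a=31^0·(≡18), b=31^-2·(≡15) mod 31; (18|31)=+1, (15|31)=-1; (−1)^{0·-2·15}·(+1)^-2·(-1)^0 = +1.
v=7: a=7^0·(≡2), b=7^1·(≡4) mod 7; (2|7)=+1, (4|7)=+1; (−1)^{0·1·3}·(+1)^1·(+1)^0 = +1.
v=11: a=11^2·(≡10), b=11^1·(≡3) mod 11; (10|11)=-1, (3|11)=+1; (−1)^{2·1·5}·(-1)^1·(+1)^2 = -1.
v=23: a=23^2·(≡10), b=23^0·(≡20) mod 23; (10|23)=-1, (20|23)=-1; (−1)^{2·0·11}·(-1)^0·(-1)^2 = +1.
v=5: a=5^1·(≡3), b=5^0·(≡3) mod 5; (3|5)=-1, (3|5)=-1; (−1)^{1·0·2}·(-1)^0·(-1)^1 = -1.
v=13: a=13^0·(≡5), b=13^1·(≡8) mod 13; (5|13)=-1, (8|13)=-1; (−1)^{0·1·6}·(-1)^1·(-1)^0 = -1.
v=∞: 435 > 0 and -2002 < 0  ⇒  (a,b)_∞ = +1.
Ram(435, -2002) = {3, 5, 11, 13}; no ℚ_3-point on the conic.

[3, 5, 11, 13]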